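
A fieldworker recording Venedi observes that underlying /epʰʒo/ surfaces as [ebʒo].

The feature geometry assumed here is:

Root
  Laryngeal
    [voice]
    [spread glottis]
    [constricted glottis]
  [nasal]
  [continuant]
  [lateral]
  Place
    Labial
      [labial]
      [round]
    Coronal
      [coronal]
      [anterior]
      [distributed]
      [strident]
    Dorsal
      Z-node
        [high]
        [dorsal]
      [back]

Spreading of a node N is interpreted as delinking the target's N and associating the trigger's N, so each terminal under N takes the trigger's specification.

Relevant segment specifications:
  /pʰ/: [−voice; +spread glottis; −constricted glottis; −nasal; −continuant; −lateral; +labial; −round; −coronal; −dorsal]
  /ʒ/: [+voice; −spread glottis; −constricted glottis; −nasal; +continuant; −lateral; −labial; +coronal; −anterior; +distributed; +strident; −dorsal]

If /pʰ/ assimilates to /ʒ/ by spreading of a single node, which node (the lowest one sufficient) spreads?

Laryngeal

Comparing /pʰ/ with its surface form [b], the features that change are [voice], [spread glottis].
These terminals are all dominated by Laryngeal, and no proper subconstituent of Laryngeal covers them all; Laryngeal is their lowest common ancestor.
Spreading Laryngeal from /ʒ/ overwrites each of those terminals with /ʒ/'s values, yielding exactly [b].
[continuant], [labial] — on which /ʒ/ differs from /pʰ/ — are unchanged, so Root cannot have spread; the constituent is no larger than Laryngeal.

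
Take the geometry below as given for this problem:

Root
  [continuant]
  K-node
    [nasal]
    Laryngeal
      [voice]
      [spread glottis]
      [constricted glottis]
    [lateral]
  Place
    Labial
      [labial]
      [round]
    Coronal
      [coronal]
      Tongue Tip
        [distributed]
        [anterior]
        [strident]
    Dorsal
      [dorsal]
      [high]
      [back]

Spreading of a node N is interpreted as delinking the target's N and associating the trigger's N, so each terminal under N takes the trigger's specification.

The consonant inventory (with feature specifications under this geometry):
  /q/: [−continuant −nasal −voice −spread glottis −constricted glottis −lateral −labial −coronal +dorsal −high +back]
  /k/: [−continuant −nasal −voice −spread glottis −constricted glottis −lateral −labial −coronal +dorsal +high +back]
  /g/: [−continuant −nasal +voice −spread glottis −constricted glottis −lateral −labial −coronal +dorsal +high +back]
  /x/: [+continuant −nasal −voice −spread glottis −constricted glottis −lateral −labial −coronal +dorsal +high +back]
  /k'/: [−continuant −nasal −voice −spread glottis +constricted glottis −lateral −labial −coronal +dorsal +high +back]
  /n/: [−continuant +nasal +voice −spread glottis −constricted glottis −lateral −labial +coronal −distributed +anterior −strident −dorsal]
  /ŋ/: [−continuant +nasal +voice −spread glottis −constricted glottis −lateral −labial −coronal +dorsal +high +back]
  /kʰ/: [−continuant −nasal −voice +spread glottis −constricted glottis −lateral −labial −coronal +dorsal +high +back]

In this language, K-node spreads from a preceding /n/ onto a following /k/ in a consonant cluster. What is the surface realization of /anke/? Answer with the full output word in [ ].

K-node immediately or transitively dominates [nasal], [voice], [spread glottis], [constricted glottis], [lateral].
Spreading K-node from /n/ onto /k/ replaces those values with /n/'s: [+nasal], [+voice], [−spread glottis], [−constricted glottis], [−lateral]. Features outside K-node ([continuant], [labial], [coronal], …) stay as in /k/.
This feature bundle is that of [ŋ], so /anke/ surfaces as [anŋe].

[anŋe]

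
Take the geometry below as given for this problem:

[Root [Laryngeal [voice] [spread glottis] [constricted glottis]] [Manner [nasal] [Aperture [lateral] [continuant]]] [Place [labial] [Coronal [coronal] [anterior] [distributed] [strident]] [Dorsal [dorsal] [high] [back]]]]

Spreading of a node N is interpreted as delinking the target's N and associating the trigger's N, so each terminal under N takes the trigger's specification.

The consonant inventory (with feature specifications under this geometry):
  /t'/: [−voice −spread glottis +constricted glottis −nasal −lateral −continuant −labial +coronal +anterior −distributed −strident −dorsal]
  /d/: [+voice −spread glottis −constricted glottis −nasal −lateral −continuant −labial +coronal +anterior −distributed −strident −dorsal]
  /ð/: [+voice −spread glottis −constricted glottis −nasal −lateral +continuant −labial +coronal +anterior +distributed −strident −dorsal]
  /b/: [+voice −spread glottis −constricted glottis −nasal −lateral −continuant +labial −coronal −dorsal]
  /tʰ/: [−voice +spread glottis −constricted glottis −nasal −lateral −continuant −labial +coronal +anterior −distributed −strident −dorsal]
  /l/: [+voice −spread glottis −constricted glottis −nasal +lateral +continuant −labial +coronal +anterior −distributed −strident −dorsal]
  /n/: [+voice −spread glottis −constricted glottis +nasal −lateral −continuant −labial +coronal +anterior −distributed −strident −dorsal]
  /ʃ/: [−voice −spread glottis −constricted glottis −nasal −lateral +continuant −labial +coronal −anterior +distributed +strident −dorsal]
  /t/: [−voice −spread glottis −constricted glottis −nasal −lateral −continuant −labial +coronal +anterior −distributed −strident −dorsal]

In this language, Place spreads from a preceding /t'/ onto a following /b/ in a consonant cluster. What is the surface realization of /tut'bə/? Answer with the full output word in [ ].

[tut'də]

Place immediately or transitively dominates [labial], [coronal], [anterior], [distributed], [strident], [dorsal], [high], [back].
After delinking /b/'s Place and linking /t'/'s, the affected terminals become [−labial], [+coronal], [+anterior], [−distributed], [−strident], [−dorsal]; [voice], [spread glottis], [constricted glottis], … (outside Place) are retained from /b/.
The resulting bundle matches /d/ in the inventory; substituting it for /b/ gives [tut'də].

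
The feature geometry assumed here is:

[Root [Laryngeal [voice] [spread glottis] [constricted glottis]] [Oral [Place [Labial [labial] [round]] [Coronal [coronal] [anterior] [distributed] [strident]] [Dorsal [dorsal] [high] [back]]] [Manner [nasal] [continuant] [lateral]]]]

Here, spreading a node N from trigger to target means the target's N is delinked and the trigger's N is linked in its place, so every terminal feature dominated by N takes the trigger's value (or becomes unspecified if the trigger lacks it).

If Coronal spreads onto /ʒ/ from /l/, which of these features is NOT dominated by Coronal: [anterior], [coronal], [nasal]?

[nasal]

The terminals dominated by Coronal are [coronal], [anterior], [distributed], [strident].
Of the listed options, [coronal], [anterior] are among these and would be overwritten by spreading Coronal.
But [nasal] is a dependent of Manner, outside Coronal; it is therefore untouched by the spreading.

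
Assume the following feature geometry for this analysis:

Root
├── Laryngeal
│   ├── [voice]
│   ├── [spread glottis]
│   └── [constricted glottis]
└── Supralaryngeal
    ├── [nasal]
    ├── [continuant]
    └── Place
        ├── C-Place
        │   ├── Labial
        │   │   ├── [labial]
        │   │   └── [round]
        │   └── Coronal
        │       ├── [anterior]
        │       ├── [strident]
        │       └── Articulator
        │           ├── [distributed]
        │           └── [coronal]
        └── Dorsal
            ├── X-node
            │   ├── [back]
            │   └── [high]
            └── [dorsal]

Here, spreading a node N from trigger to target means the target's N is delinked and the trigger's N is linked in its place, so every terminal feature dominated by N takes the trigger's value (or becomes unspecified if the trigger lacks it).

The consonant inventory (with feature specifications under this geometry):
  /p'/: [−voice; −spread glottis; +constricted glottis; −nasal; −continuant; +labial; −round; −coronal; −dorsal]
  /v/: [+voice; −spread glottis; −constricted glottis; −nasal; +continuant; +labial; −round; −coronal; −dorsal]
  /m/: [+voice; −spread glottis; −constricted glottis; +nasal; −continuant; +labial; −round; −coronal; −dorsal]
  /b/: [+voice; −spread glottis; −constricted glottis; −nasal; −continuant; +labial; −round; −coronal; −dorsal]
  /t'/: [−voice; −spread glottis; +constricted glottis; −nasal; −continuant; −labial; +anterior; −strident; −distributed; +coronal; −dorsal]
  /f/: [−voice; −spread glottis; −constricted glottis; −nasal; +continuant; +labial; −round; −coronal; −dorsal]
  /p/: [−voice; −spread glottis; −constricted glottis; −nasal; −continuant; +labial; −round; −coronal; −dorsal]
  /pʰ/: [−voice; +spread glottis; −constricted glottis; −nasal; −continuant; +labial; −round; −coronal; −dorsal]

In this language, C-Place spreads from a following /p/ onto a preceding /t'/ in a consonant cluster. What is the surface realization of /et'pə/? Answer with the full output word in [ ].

[ep'pə]

C-Place immediately or transitively dominates [labial], [round], [anterior], [strident], [distributed], [coronal].
The target acquires /p/'s values for everything under C-Place — [+labial], [−round], [−coronal] — while keeping its own [voice], [spread glottis], [constricted glottis], ….
The resulting bundle matches /p'/ in the inventory; substituting it for /t'/ gives [ep'pə].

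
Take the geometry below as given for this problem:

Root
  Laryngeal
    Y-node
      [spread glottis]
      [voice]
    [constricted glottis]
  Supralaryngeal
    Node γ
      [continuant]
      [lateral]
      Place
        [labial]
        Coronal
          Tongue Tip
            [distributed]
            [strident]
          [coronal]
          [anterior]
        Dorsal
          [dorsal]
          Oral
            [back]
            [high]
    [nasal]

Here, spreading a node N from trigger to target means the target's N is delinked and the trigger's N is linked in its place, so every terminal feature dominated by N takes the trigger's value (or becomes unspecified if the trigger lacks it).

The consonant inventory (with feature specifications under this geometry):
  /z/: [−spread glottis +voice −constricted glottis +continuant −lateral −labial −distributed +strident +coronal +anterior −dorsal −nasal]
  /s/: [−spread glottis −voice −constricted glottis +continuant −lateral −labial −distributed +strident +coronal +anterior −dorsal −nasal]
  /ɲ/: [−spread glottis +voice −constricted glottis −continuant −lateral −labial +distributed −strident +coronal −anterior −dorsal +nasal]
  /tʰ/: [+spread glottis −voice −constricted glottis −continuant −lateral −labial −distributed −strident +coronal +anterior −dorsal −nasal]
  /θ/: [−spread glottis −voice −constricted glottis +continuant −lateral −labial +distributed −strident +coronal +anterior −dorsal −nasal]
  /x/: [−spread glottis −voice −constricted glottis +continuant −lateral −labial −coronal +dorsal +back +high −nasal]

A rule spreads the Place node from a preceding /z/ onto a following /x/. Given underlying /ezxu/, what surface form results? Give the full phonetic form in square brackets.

[ezsu]

The Place node dominates the terminals [labial], [distributed], [strident], [coronal], [anterior], [dorsal], [back], [high].
The target acquires /z/'s values for everything under Place — [−labial], [−distributed], [+strident], [+coronal], [+anterior], [−dorsal] — while keeping its own [spread glottis], [voice], [constricted glottis], ….
Among the inventory, only /s/ has exactly this specification, giving the surface form [ezsu].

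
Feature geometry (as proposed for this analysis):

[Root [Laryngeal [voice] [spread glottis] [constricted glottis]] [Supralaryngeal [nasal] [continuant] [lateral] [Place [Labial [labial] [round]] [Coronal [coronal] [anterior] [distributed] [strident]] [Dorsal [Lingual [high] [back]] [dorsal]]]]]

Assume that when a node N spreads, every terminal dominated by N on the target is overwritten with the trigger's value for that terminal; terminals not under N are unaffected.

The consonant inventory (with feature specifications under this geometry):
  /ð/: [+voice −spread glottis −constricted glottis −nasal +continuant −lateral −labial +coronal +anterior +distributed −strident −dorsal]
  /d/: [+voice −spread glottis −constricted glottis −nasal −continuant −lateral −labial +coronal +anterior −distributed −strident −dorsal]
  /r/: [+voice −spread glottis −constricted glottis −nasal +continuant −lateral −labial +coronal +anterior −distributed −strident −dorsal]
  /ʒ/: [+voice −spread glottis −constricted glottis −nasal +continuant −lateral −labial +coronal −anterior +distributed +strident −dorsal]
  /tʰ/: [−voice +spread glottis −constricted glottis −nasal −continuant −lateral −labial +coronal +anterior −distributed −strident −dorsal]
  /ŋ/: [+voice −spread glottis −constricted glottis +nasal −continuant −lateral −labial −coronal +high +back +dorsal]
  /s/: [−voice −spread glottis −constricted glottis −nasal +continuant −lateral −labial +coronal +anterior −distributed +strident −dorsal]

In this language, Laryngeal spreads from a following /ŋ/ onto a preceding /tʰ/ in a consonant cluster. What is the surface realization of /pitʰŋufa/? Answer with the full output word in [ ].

Laryngeal immediately or transitively dominates [voice], [spread glottis], [constricted glottis].
Spreading Laryngeal from /ŋ/ onto /tʰ/ replaces those values with /ŋ/'s: [+voice], [−spread glottis], [−constricted glottis]. Features outside Laryngeal ([nasal], [continuant], [lateral], …) stay as in /tʰ/.
The resulting bundle matches /d/ in the inventory; substituting it for /tʰ/ gives [pidŋufa].

[pidŋufa]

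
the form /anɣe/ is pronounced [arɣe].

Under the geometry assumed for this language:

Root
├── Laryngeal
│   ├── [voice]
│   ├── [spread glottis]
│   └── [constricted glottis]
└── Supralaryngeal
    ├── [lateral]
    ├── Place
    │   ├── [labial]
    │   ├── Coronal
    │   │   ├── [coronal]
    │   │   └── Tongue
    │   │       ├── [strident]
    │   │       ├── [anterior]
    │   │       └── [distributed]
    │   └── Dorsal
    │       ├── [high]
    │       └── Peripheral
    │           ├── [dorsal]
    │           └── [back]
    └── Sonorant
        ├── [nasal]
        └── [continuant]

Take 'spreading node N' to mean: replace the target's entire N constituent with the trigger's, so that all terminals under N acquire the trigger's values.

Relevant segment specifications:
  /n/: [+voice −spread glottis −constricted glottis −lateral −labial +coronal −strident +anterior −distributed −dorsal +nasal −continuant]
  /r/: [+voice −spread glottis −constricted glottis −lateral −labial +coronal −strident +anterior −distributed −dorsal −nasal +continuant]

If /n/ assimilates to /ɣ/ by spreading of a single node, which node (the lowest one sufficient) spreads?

Sonorant

The alternation /n/ → [r] changes [nasal], [continuant] and nothing else.
The smallest constituent containing every changed terminal is Sonorant — each of its daughters lacks at least one of the affected features.
Delinking /n/'s Sonorant and associating /ɣ/'s Sonorant gives precisely the feature bundle of [r].
Since [coronal], [dorsal] are preserved even though /ɣ/ disagrees there, no node above Sonorant spread.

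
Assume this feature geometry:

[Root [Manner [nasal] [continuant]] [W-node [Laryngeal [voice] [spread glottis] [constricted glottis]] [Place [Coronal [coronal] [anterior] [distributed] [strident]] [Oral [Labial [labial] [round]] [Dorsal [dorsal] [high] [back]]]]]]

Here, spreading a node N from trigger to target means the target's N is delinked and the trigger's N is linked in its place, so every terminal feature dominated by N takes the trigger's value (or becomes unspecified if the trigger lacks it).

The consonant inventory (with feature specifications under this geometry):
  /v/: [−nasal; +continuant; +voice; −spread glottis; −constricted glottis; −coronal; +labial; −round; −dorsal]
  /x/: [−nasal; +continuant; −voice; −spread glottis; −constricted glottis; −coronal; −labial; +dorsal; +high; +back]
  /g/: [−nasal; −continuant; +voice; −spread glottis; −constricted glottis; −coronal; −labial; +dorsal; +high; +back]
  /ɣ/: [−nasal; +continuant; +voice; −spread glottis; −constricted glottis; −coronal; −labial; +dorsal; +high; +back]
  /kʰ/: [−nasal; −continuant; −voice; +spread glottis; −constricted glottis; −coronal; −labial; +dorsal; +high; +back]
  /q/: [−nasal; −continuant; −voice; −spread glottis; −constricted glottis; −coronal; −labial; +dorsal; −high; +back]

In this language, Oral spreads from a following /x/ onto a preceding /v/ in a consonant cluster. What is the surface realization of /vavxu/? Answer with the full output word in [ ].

Terminals under Oral in this geometry: [labial], [round], [dorsal], [high], [back].
After delinking /v/'s Oral and linking /x/'s, the affected terminals become [−labial], [+dorsal], [+high], [+back]; [nasal], [continuant], [voice], … (outside Oral) are retained from /v/.
The resulting bundle matches /ɣ/ in the inventory; substituting it for /v/ gives [vaɣxu].

[vaɣxu]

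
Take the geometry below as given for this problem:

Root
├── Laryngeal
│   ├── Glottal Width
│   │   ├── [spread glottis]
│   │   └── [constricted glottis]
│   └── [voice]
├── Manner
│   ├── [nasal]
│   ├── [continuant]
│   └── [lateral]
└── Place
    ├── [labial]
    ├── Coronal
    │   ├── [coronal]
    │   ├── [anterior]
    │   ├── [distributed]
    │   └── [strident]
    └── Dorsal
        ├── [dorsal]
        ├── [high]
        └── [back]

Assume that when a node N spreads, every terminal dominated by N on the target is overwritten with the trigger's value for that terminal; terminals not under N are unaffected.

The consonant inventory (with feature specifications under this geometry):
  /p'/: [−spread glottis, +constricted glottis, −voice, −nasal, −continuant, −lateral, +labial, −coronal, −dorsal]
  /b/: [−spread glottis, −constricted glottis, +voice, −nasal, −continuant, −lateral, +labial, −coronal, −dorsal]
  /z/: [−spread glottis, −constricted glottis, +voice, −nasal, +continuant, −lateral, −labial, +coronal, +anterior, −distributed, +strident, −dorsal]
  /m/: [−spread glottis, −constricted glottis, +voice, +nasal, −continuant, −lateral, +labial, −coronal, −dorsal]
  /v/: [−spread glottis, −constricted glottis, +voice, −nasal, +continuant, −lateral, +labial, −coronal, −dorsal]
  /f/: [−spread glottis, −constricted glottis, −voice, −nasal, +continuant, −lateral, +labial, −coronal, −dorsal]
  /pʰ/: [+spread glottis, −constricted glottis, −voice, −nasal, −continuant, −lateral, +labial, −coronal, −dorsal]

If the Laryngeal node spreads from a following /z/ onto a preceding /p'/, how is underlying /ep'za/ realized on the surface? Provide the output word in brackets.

[ebza]

Laryngeal immediately or transitively dominates [spread glottis], [constricted glottis], [voice].
After delinking /p'/'s Laryngeal and linking /z/'s, the affected terminals become [−spread glottis], [−constricted glottis], [+voice]; [nasal], [continuant], [lateral], … (outside Laryngeal) are retained from /p'/.
The resulting bundle matches /b/ in the inventory; substituting it for /p'/ gives [ebza].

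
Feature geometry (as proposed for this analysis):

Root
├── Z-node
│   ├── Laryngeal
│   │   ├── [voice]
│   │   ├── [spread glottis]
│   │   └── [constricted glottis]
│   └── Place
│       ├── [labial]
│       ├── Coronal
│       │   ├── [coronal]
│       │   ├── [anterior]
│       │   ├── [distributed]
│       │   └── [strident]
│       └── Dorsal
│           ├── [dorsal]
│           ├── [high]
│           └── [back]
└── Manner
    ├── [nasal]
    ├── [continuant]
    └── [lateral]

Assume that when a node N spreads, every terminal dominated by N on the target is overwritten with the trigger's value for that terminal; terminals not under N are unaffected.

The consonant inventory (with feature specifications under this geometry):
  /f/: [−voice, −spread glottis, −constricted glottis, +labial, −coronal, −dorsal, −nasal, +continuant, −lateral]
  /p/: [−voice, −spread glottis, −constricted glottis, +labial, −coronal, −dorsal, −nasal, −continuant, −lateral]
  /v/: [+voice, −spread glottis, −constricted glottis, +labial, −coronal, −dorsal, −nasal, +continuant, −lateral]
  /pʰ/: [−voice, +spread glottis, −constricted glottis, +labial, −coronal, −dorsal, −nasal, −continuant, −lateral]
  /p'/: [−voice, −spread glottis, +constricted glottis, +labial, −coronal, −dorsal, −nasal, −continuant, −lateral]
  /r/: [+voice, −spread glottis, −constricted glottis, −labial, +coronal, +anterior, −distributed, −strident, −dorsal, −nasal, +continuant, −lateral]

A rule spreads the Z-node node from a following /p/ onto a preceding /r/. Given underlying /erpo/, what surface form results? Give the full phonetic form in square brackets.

The Z-node node dominates the terminals [voice], [spread glottis], [constricted glottis], [labial], [coronal], [anterior], [distributed], [strident], [dorsal], [high], [back].
After delinking /r/'s Z-node and linking /p/'s, the affected terminals become [−voice], [−spread glottis], [−constricted glottis], [+labial], [−coronal], [−dorsal]; [nasal], [continuant], [lateral] (outside Z-node) are retained from /r/.
Among the inventory, only /f/ has exactly this specification, giving the surface form [efpo].

[efpo]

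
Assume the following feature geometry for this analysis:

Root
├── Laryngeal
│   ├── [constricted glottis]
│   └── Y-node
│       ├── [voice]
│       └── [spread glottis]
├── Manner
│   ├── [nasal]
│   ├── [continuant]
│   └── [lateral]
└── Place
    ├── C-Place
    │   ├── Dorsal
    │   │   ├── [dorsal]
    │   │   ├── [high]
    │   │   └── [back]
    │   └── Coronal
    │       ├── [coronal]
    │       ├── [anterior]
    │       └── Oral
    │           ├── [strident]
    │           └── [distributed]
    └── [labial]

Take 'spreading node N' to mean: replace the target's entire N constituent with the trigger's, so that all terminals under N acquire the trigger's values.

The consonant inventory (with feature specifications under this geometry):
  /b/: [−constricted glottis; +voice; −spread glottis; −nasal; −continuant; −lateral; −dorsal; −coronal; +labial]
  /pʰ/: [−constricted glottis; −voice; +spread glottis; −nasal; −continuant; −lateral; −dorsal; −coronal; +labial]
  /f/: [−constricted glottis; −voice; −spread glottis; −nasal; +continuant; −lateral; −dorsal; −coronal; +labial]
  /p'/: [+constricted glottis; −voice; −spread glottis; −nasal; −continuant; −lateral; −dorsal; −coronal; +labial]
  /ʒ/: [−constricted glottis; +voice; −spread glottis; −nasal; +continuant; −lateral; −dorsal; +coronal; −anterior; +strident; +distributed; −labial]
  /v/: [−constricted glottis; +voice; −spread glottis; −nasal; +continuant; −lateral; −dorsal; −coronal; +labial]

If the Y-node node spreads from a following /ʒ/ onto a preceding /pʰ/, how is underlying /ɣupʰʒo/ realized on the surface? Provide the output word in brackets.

Y-node immediately or transitively dominates [voice], [spread glottis].
After delinking /pʰ/'s Y-node and linking /ʒ/'s, the affected terminals become [+voice], [−spread glottis]; [constricted glottis], [nasal], [continuant], … (outside Y-node) are retained from /pʰ/.
This feature bundle is that of [b], so /ɣupʰʒo/ surfaces as [ɣubʒo].

[ɣubʒo]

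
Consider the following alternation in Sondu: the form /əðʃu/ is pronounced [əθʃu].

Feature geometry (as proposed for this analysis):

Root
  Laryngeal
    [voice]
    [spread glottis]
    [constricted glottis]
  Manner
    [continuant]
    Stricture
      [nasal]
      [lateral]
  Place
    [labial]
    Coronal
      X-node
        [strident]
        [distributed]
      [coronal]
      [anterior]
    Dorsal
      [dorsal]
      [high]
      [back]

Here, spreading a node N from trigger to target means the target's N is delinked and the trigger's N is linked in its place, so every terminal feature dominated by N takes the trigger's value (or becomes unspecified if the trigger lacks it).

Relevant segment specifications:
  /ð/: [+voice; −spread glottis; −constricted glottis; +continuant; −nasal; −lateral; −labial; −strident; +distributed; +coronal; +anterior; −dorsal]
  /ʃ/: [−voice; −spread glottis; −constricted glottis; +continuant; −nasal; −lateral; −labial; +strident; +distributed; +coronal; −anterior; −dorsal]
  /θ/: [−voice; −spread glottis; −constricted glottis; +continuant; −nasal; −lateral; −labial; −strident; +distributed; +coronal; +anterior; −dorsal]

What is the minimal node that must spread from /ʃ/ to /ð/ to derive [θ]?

The alternation /ð/ → [θ] changes [voice] and nothing else.
Only a single terminal changes, and /ʃ/ supplies the new value, so [voice] itself is the minimal spreading constituent.
Features on which the two segments disagree outside [voice], such as [anterior], [strident], are unchanged — nothing dominating them spread, and [voice] is the minimal sufficient constituent.

[voice]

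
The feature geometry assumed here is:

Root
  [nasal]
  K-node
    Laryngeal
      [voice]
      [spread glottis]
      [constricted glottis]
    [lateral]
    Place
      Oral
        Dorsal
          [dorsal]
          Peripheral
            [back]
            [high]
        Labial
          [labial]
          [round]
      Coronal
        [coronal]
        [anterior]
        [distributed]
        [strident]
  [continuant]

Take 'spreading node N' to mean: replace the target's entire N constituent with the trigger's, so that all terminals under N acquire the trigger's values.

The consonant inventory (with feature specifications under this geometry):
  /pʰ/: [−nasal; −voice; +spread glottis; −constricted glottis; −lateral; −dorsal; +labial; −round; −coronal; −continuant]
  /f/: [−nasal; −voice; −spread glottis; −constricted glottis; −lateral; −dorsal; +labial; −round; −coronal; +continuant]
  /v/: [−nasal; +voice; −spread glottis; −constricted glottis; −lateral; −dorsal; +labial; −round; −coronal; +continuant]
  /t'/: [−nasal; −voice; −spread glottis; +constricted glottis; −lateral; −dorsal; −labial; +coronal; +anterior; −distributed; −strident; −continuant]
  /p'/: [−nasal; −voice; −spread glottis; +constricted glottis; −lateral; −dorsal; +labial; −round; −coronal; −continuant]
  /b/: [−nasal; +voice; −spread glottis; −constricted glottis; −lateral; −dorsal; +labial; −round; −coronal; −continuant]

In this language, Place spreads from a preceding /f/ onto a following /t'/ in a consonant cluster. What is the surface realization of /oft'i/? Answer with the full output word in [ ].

The Place node dominates the terminals [dorsal], [back], [high], [labial], [round], [coronal], [anterior], [distributed], [strident].
After delinking /t'/'s Place and linking /f/'s, the affected terminals become [−dorsal], [+labial], [−round], [−coronal]; [nasal], [voice], [spread glottis], … (outside Place) are retained from /t'/.
This feature bundle is that of [p'], so /oft'i/ surfaces as [ofp'i].

[ofp'i]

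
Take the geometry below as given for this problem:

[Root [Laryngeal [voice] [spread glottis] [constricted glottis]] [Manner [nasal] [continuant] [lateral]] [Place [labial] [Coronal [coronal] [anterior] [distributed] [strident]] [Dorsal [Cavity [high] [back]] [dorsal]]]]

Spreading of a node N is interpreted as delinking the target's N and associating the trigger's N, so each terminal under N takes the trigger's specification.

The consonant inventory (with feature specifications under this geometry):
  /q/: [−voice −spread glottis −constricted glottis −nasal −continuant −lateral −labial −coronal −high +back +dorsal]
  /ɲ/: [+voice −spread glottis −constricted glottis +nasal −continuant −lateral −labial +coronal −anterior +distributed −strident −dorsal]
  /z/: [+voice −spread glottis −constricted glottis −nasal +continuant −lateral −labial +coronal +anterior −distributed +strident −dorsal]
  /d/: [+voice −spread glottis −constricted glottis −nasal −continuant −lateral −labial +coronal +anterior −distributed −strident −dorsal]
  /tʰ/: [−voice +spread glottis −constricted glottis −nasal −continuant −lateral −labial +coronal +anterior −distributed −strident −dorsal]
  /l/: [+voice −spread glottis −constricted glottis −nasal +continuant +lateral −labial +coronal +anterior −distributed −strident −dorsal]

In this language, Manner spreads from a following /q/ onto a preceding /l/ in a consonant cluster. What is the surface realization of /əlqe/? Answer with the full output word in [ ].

[ədqe]

The Manner node dominates the terminals [nasal], [continuant], [lateral].
Spreading Manner from /q/ onto /l/ replaces those values with /q/'s: [−nasal], [−continuant], [−lateral]. Features outside Manner ([voice], [spread glottis], [constricted glottis], …) stay as in /l/.
This feature bundle is that of [d], so /əlqe/ surfaces as [ədqe].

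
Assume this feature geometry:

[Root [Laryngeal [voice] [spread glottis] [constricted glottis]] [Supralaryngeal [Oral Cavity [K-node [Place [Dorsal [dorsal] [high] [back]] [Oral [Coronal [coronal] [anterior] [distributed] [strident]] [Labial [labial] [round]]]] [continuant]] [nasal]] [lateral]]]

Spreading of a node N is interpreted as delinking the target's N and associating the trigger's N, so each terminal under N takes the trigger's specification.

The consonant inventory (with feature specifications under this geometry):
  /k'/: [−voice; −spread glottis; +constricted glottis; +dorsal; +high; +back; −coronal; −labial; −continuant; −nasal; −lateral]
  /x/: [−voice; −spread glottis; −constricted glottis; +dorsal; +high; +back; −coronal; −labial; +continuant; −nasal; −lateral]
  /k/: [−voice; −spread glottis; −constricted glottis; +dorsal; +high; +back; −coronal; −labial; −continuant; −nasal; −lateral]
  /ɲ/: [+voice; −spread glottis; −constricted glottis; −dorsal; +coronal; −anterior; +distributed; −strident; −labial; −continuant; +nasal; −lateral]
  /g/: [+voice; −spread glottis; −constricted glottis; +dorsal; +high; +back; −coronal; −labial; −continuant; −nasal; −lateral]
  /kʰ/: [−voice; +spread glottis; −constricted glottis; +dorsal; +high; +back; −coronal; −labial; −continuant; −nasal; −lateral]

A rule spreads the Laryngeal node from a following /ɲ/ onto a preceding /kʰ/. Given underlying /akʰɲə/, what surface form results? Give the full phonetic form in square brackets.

The Laryngeal node dominates the terminals [voice], [spread glottis], [constricted glottis].
The target acquires /ɲ/'s values for everything under Laryngeal — [+voice], [−spread glottis], [−constricted glottis] — while keeping its own [dorsal], [high], [back], ….
The resulting bundle matches /g/ in the inventory; substituting it for /kʰ/ gives [agɲə].

[agɲə]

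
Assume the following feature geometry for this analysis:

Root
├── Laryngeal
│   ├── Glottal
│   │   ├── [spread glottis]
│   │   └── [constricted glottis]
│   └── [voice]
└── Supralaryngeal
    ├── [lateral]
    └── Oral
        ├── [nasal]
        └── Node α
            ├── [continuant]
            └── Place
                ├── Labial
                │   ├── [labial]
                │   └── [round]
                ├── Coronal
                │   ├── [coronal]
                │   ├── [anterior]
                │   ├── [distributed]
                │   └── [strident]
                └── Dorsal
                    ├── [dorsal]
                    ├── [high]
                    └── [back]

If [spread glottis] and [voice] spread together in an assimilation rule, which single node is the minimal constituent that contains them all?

[spread glottis] lies under Glottal (below Laryngeal).
[voice]: Root / Laryngeal / [voice].
These paths first converge at Laryngeal; no daughter of Laryngeal dominates all 2 features, so Laryngeal is the minimal constituent.

Laryngeal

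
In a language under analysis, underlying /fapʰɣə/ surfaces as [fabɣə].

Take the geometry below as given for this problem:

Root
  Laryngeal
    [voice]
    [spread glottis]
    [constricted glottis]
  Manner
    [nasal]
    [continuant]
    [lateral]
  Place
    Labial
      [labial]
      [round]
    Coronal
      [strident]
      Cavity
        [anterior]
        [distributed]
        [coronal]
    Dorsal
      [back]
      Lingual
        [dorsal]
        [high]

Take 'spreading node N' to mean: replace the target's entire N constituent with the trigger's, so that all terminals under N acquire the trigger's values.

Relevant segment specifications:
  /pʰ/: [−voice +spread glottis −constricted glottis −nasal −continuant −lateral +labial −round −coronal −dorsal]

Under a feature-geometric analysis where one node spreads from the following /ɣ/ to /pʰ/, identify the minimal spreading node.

Comparing /pʰ/ with its surface form [b], the features that change are [voice], [spread glottis].
The smallest constituent containing every changed terminal is Laryngeal — each of its daughters lacks at least one of the affected features.
If Laryngeal spreads, every terminal under it takes /ɣ/'s value, producing [b] as observed.
Since [continuant], [labial] are preserved even though /ɣ/ disagrees there, no node above Laryngeal spread.

Laryngeal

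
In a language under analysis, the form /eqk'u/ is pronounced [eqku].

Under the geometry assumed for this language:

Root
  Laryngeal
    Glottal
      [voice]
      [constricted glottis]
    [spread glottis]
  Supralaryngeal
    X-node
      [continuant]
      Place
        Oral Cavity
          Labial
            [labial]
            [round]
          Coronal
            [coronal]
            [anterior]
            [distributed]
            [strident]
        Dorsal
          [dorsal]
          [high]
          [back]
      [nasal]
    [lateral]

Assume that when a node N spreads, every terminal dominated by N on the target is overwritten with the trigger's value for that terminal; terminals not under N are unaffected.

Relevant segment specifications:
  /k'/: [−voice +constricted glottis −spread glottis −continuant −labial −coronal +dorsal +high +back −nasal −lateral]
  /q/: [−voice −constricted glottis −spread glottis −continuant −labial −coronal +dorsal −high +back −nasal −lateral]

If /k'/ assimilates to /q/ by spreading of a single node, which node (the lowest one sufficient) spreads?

/k'/ and [k] differ in [constricted glottis]; every other specified feature is identical.
Only a single terminal changes, and /q/ supplies the new value, so [constricted glottis] itself is the minimal spreading constituent.
[high] stays as in /k'/ although /q/ differs there, so no node dominating it spread; among the remaining candidates [constricted glottis] is the lowest that derives the output.

[constricted glottis]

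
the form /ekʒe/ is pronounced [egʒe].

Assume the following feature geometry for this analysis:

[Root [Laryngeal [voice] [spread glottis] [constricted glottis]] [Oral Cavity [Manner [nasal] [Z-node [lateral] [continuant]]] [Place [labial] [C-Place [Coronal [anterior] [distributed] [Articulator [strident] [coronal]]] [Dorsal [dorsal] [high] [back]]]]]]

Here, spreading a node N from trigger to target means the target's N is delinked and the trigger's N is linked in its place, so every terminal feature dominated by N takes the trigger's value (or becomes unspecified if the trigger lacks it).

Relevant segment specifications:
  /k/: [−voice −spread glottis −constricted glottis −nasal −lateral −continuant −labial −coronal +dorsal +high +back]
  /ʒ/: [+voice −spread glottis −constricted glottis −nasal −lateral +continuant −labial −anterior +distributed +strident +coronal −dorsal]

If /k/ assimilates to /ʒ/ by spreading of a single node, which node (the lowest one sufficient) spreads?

Comparing /k/ with its surface form [g], the only feature that changes is [voice].
Since just one terminal is affected and it takes /ʒ/'s value, spreading the terminal [voice] alone is sufficient and minimal.
[continuant], [coronal] stay as in /k/ although /ʒ/ differs there, so no node dominating them spread; among the remaining candidates [voice] is the lowest that derives the output.

[voice]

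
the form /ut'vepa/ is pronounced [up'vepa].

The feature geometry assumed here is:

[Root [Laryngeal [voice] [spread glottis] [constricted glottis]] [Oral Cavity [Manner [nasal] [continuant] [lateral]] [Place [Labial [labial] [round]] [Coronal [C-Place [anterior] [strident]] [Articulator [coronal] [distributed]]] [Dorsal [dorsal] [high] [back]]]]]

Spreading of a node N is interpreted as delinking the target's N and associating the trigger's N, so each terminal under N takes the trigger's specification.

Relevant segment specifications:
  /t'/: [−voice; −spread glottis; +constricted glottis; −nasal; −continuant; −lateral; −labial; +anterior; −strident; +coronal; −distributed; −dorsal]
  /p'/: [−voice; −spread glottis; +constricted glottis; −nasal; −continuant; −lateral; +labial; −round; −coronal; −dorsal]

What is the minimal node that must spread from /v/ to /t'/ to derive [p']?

Place

/t'/ and [p'] differ in [labial], [round], [coronal], [anterior], [distributed], [strident]; every other specified feature is identical.
These terminals are all dominated by Place, and no proper subconstituent of Place covers them all; Place is their lowest common ancestor.
Spreading Place from /v/ overwrites each of those terminals with /v/'s values, yielding exactly [p'].
Since [continuant] is preserved even though /v/ disagrees there, no node above Place spread.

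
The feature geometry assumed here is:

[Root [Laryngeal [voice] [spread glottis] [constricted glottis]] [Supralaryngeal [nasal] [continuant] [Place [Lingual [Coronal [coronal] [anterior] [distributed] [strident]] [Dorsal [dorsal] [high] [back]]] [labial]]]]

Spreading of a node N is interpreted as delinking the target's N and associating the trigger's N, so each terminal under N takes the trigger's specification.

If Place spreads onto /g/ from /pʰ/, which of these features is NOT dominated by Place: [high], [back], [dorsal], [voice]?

[voice]

Under this geometry, Place contains [coronal], [anterior], [distributed], [strident], [dorsal], [high], [back], [labial].
Of the listed options, [dorsal], [high], [back] are among these and would be overwritten by spreading Place.
But [voice] is a dependent of Laryngeal, outside Place; it is therefore untouched by the spreading.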